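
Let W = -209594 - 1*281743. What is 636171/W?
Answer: -212057/163779 ≈ -1.2948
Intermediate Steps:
W = -491337 (W = -209594 - 281743 = -491337)
636171/W = 636171/(-491337) = 636171*(-1/491337) = -212057/163779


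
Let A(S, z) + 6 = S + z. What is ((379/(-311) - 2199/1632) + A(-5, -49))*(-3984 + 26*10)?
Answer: 9854801649/42296 ≈ 2.3300e+5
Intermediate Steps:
A(S, z) = -6 + S + z (A(S, z) = -6 + (S + z) = -6 + S + z)
((379/(-311) - 2199/1632) + A(-5, -49))*(-3984 + 26*10) = ((379/(-311) - 2199/1632) + (-6 - 5 - 49))*(-3984 + 26*10) = ((379*(-1/311) - 2199*1/1632) - 60)*(-3984 + 260) = ((-379/311 - 733/544) - 60)*(-3724) = (-434139/169184 - 60)*(-3724) = -10585179/169184*(-3724) = 9854801649/42296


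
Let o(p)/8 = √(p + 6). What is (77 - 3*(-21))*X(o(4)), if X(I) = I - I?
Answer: 0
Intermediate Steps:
o(p) = 8*√(6 + p) (o(p) = 8*√(p + 6) = 8*√(6 + p))
X(I) = 0
(77 - 3*(-21))*X(o(4)) = (77 - 3*(-21))*0 = (77 - 1*(-63))*0 = (77 + 63)*0 = 140*0 = 0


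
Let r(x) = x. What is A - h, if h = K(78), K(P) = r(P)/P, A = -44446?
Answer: -44447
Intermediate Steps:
K(P) = 1 (K(P) = P/P = 1)
h = 1
A - h = -44446 - 1*1 = -44446 - 1 = -44447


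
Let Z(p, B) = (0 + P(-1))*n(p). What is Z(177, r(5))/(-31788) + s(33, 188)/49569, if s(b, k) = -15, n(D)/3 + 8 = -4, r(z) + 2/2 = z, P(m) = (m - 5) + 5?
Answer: -20938/14589809 ≈ -0.0014351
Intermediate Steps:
P(m) = m (P(m) = (-5 + m) + 5 = m)
r(z) = -1 + z
n(D) = -36 (n(D) = -24 + 3*(-4) = -24 - 12 = -36)
Z(p, B) = 36 (Z(p, B) = (0 - 1)*(-36) = -1*(-36) = 36)
Z(177, r(5))/(-31788) + s(33, 188)/49569 = 36/(-31788) - 15/49569 = 36*(-1/31788) - 15*1/49569 = -1/883 - 5/16523 = -20938/14589809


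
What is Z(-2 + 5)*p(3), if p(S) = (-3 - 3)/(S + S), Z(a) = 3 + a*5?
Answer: -18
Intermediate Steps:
Z(a) = 3 + 5*a
p(S) = -3/S (p(S) = -6*1/(2*S) = -3/S)
Z(-2 + 5)*p(3) = (3 + 5*(-2 + 5))*(-3/3) = (3 + 5*3)*(-3*⅓) = (3 + 15)*(-1) = 18*(-1) = -18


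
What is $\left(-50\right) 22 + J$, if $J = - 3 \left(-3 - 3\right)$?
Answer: $-1082$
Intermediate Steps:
$J = 18$ ($J = \left(-3\right) \left(-6\right) = 18$)
$\left(-50\right) 22 + J = \left(-50\right) 22 + 18 = -1100 + 18 = -1082$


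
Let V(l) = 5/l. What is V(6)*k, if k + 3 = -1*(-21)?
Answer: 15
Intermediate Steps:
k = 18 (k = -3 - 1*(-21) = -3 + 21 = 18)
V(6)*k = (5/6)*18 = (5*(⅙))*18 = (⅚)*18 = 15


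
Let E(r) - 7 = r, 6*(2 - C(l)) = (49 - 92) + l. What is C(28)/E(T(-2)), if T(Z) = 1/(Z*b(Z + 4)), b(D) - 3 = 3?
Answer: 54/83 ≈ 0.65060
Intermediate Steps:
b(D) = 6 (b(D) = 3 + 3 = 6)
T(Z) = 1/(6*Z) (T(Z) = 1/(Z*6) = (⅙)/Z = 1/(6*Z))
C(l) = 55/6 - l/6 (C(l) = 2 - ((49 - 92) + l)/6 = 2 - (-43 + l)/6 = 2 + (43/6 - l/6) = 55/6 - l/6)
E(r) = 7 + r
C(28)/E(T(-2)) = (55/6 - ⅙*28)/(7 + (⅙)/(-2)) = (55/6 - 14/3)/(7 + (⅙)*(-½)) = 9/(2*(7 - 1/12)) = 9/(2*(83/12)) = (9/2)*(12/83) = 54/83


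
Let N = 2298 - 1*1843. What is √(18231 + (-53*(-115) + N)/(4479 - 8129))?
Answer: 2*√24285859/73 ≈ 135.02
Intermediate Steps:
N = 455 (N = 2298 - 1843 = 455)
√(18231 + (-53*(-115) + N)/(4479 - 8129)) = √(18231 + (-53*(-115) + 455)/(4479 - 8129)) = √(18231 + (6095 + 455)/(-3650)) = √(18231 + 6550*(-1/3650)) = √(18231 - 131/73) = √(1330732/73) = 2*√24285859/73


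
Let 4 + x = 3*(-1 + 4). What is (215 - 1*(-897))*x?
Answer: 5560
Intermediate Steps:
x = 5 (x = -4 + 3*(-1 + 4) = -4 + 3*3 = -4 + 9 = 5)
(215 - 1*(-897))*x = (215 - 1*(-897))*5 = (215 + 897)*5 = 1112*5 = 5560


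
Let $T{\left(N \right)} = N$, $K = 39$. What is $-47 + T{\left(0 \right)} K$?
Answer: $-47$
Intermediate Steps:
$-47 + T{\left(0 \right)} K = -47 + 0 \cdot 39 = -47 + 0 = -47$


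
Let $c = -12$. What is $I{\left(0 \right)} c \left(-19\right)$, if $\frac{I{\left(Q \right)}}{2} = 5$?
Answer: $2280$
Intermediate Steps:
$I{\left(Q \right)} = 10$ ($I{\left(Q \right)} = 2 \cdot 5 = 10$)
$I{\left(0 \right)} c \left(-19\right) = 10 \left(-12\right) \left(-19\right) = \left(-120\right) \left(-19\right) = 2280$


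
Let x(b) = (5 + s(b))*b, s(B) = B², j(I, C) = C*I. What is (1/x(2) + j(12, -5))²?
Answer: 1164241/324 ≈ 3593.3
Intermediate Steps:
x(b) = b*(5 + b²) (x(b) = (5 + b²)*b = b*(5 + b²))
(1/x(2) + j(12, -5))² = (1/(2*(5 + 2²)) - 5*12)² = (1/(2*(5 + 4)) - 60)² = (1/(2*9) - 60)² = (1/18 - 60)² = (-1079/18)² = 1164241/324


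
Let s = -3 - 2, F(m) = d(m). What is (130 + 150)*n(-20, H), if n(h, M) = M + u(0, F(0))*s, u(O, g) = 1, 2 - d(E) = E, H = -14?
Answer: -5320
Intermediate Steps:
d(E) = 2 - E
F(m) = 2 - m
s = -5
n(h, M) = -5 + M (n(h, M) = M + 1*(-5) = M - 5 = -5 + M)
(130 + 150)*n(-20, H) = (130 + 150)*(-5 - 14) = 280*(-19) = -5320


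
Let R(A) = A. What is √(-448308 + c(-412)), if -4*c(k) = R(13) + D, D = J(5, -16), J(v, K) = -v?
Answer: I*√448310 ≈ 669.56*I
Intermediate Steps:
D = -5 (D = -1*5 = -5)
c(k) = -2 (c(k) = -(13 - 5)/4 = -¼*8 = -2)
√(-448308 + c(-412)) = √(-448308 - 2) = √(-448310) = I*√448310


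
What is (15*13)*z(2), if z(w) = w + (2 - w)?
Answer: 390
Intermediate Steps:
z(w) = 2
(15*13)*z(2) = (15*13)*2 = 195*2 = 390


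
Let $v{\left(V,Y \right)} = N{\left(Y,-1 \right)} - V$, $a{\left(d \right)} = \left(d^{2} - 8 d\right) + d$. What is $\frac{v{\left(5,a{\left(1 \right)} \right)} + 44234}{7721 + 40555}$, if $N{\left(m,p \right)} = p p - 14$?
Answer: $\frac{11054}{12069} \approx 0.9159$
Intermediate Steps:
$N{\left(m,p \right)} = -14 + p^{2}$ ($N{\left(m,p \right)} = p^{2} - 14 = -14 + p^{2}$)
$a{\left(d \right)} = d^{2} - 7 d$
$v{\left(V,Y \right)} = -13 - V$ ($v{\left(V,Y \right)} = \left(-14 + \left(-1\right)^{2}\right) - V = \left(-14 + 1\right) - V = -13 - V$)
$\frac{v{\left(5,a{\left(1 \right)} \right)} + 44234}{7721 + 40555} = \frac{\left(-13 - 5\right) + 44234}{7721 + 40555} = \frac{\left(-13 - 5\right) + 44234}{48276} = \left(-18 + 44234\right) \frac{1}{48276} = 44216 \cdot \frac{1}{48276} = \frac{11054}{12069}$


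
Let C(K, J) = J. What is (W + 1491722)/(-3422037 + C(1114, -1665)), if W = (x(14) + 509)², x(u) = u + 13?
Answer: -296503/570617 ≈ -0.51962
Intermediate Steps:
x(u) = 13 + u
W = 287296 (W = ((13 + 14) + 509)² = (27 + 509)² = 536² = 287296)
(W + 1491722)/(-3422037 + C(1114, -1665)) = (287296 + 1491722)/(-3422037 - 1665) = 1779018/(-3423702) = 1779018*(-1/3423702) = -296503/570617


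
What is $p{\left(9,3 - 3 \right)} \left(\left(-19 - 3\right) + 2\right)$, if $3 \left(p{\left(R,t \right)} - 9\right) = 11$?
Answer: $- \frac{760}{3} \approx -253.33$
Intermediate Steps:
$p{\left(R,t \right)} = \frac{38}{3}$ ($p{\left(R,t \right)} = 9 + \frac{1}{3} \cdot 11 = 9 + \frac{11}{3} = \frac{38}{3}$)
$p{\left(9,3 - 3 \right)} \left(\left(-19 - 3\right) + 2\right) = \frac{38 \left(\left(-19 - 3\right) + 2\right)}{3} = \frac{38 \left(-22 + 2\right)}{3} = \frac{38}{3} \left(-20\right) = - \frac{760}{3}$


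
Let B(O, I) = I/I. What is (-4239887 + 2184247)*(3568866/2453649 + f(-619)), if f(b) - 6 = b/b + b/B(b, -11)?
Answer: 1026493647625360/817883 ≈ 1.2551e+9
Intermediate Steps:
B(O, I) = 1
f(b) = 7 + b (f(b) = 6 + (b/b + b/1) = 6 + (1 + b*1) = 6 + (1 + b) = 7 + b)
(-4239887 + 2184247)*(3568866/2453649 + f(-619)) = (-4239887 + 2184247)*(3568866/2453649 + (7 - 619)) = -2055640*(3568866*(1/2453649) - 612) = -2055640*(1189622/817883 - 612) = -2055640*(-499354774/817883) = 1026493647625360/817883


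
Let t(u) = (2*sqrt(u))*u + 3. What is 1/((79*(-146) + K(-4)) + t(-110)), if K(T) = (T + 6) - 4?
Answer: I/(-11533*I + 220*sqrt(110)) ≈ -8.3371e-5 + 1.668e-5*I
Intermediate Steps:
K(T) = 2 + T (K(T) = (6 + T) - 4 = 2 + T)
t(u) = 3 + 2*u**(3/2) (t(u) = 2*u**(3/2) + 3 = 3 + 2*u**(3/2))
1/((79*(-146) + K(-4)) + t(-110)) = 1/((79*(-146) + (2 - 4)) + (3 + 2*(-110)**(3/2))) = 1/((-11534 - 2) + (3 + 2*(-110*I*sqrt(110)))) = 1/(-11536 + (3 - 220*I*sqrt(110))) = 1/(-11533 - 220*I*sqrt(110))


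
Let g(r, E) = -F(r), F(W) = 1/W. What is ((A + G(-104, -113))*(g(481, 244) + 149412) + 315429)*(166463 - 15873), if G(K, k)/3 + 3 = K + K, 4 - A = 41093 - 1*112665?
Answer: 20751401444760140/13 ≈ 1.5963e+15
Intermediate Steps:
g(r, E) = -1/r
A = 71576 (A = 4 - (41093 - 1*112665) = 4 - (41093 - 112665) = 4 - 1*(-71572) = 4 + 71572 = 71576)
G(K, k) = -9 + 6*K (G(K, k) = -9 + 3*(K + K) = -9 + 3*(2*K) = -9 + 6*K)
((A + G(-104, -113))*(g(481, 244) + 149412) + 315429)*(166463 - 15873) = ((71576 + (-9 + 6*(-104)))*(-1/481 + 149412) + 315429)*(166463 - 15873) = ((71576 + (-9 - 624))*(-1*1/481 + 149412) + 315429)*150590 = ((71576 - 633)*(-1/481 + 149412) + 315429)*150590 = (70943*(71867171/481) + 315429)*150590 = (5098472712253/481 + 315429)*150590 = (5098624433602/481)*150590 = 20751401444760140/13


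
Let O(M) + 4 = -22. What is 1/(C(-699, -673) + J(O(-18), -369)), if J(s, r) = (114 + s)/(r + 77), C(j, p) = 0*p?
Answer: -73/22 ≈ -3.3182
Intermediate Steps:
C(j, p) = 0
O(M) = -26 (O(M) = -4 - 22 = -26)
J(s, r) = (114 + s)/(77 + r)
1/(C(-699, -673) + J(O(-18), -369)) = 1/(0 + (114 - 26)/(77 - 369)) = 1/(0 + 88/(-292)) = 1/(0 - 1/292*88) = 1/(0 - 22/73) = 1/(-22/73) = -73/22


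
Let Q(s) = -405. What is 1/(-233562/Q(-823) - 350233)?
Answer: -135/47203601 ≈ -2.8599e-6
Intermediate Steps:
1/(-233562/Q(-823) - 350233) = 1/(-233562/(-405) - 350233) = 1/(-233562*(-1/405) - 350233) = 1/(77854/135 - 350233) = 1/(-47203601/135) = -135/47203601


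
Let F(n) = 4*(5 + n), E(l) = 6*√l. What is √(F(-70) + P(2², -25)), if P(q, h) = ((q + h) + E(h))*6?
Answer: √(-386 + 180*I) ≈ 4.4669 + 20.148*I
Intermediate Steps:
P(q, h) = 6*h + 6*q + 36*√h (P(q, h) = ((q + h) + 6*√h)*6 = ((h + q) + 6*√h)*6 = (h + q + 6*√h)*6 = 6*h + 6*q + 36*√h)
F(n) = 20 + 4*n
√(F(-70) + P(2², -25)) = √((20 + 4*(-70)) + (6*(-25) + 6*2² + 36*√(-25))) = √((20 - 280) + (-150 + 6*4 + 36*(5*I))) = √(-260 + (-150 + 24 + 180*I)) = √(-260 + (-126 + 180*I)) = √(-386 + 180*I)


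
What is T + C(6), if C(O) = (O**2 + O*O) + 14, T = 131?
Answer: 217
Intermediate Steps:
C(O) = 14 + 2*O**2 (C(O) = (O**2 + O**2) + 14 = 2*O**2 + 14 = 14 + 2*O**2)
T + C(6) = 131 + (14 + 2*6**2) = 131 + (14 + 2*36) = 131 + (14 + 72) = 131 + 86 = 217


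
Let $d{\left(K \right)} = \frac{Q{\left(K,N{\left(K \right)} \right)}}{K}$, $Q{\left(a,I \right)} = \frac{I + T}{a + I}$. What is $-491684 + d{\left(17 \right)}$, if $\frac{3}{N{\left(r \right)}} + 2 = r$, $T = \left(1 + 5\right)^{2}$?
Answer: $- \frac{718841827}{1462} \approx -4.9168 \cdot 10^{5}$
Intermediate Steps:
$T = 36$ ($T = 6^{2} = 36$)
$N{\left(r \right)} = \frac{3}{-2 + r}$
$Q{\left(a,I \right)} = \frac{36 + I}{I + a}$ ($Q{\left(a,I \right)} = \frac{I + 36}{a + I} = \frac{36 + I}{I + a}$)
$d{\left(K \right)} = \frac{36 + \frac{3}{-2 + K}}{K \left(K + \frac{3}{-2 + K}\right)}$ ($d{\left(K \right)} = \frac{\frac{1}{\frac{3}{-2 + K} + K} \left(36 + \frac{3}{-2 + K}\right)}{K} = \frac{\frac{1}{K + \frac{3}{-2 + K}} \left(36 + \frac{3}{-2 + K}\right)}{K} = \frac{36 + \frac{3}{-2 + K}}{K \left(K + \frac{3}{-2 + K}\right)}$)
$-491684 + d{\left(17 \right)} = -491684 + \frac{3 \left(-23 + 12 \cdot 17\right)}{17 \left(3 + 17 \left(-2 + 17\right)\right)} = -491684 + 3 \cdot \frac{1}{17} \frac{1}{3 + 17 \cdot 15} \left(-23 + 204\right) = -491684 + 3 \cdot \frac{1}{17} \frac{1}{3 + 255} \cdot 181 = -491684 + 3 \cdot \frac{1}{17} \cdot \frac{1}{258} \cdot 181 = -491684 + \frac{181}{1462} = - \frac{718841827}{1462}$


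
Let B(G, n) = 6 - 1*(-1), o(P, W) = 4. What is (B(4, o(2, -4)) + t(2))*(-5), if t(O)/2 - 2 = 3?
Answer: -85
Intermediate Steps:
t(O) = 10 (t(O) = 4 + 2*3 = 4 + 6 = 10)
B(G, n) = 7 (B(G, n) = 6 + 1 = 7)
(B(4, o(2, -4)) + t(2))*(-5) = (7 + 10)*(-5) = 17*(-5) = -85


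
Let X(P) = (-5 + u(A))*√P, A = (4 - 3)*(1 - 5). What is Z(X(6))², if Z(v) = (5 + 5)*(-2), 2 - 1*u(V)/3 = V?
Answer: 400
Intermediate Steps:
A = -4 (A = 1*(-4) = -4)
u(V) = 6 - 3*V
X(P) = 13*√P (X(P) = (-5 + (6 - 3*(-4)))*√P = (-5 + (6 + 12))*√P = (-5 + 18)*√P = 13*√P)
Z(v) = -20 (Z(v) = 10*(-2) = -20)
Z(X(6))² = (-20)² = 400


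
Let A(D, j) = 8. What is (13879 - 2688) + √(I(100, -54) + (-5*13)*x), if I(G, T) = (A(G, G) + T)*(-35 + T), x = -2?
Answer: 11191 + 8*√66 ≈ 11256.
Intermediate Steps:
I(G, T) = (-35 + T)*(8 + T) (I(G, T) = (8 + T)*(-35 + T) = (-35 + T)*(8 + T))
(13879 - 2688) + √(I(100, -54) + (-5*13)*x) = (13879 - 2688) + √((-280 + (-54)² - 27*(-54)) - 5*13*(-2)) = 11191 + √((-280 + 2916 + 1458) - 65*(-2)) = 11191 + √(4094 + 130) = 11191 + √4224 = 11191 + 8*√66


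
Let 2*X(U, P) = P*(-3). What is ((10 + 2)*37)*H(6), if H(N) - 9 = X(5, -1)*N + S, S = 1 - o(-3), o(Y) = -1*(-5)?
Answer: 6216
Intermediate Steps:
X(U, P) = -3*P/2 (X(U, P) = (P*(-3))/2 = (-3*P)/2 = -3*P/2)
o(Y) = 5
S = -4 (S = 1 - 1*5 = 1 - 5 = -4)
H(N) = 5 + 3*N/2 (H(N) = 9 + ((-3/2*(-1))*N - 4) = 9 + (3*N/2 - 4) = 9 + (-4 + 3*N/2) = 5 + 3*N/2)
((10 + 2)*37)*H(6) = ((10 + 2)*37)*(5 + (3/2)*6) = (12*37)*(5 + 9) = 444*14 = 6216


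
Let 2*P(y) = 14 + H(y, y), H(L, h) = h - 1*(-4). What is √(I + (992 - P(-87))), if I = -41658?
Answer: I*√162526/2 ≈ 201.57*I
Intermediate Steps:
H(L, h) = 4 + h (H(L, h) = h + 4 = 4 + h)
P(y) = 9 + y/2 (P(y) = (14 + (4 + y))/2 = (18 + y)/2 = 9 + y/2)
√(I + (992 - P(-87))) = √(-41658 + (992 - (9 + (½)*(-87)))) = √(-41658 + (992 - (9 - 87/2))) = √(-41658 + (992 - 1*(-69/2))) = √(-41658 + (992 + 69/2)) = √(-41658 + 2053/2) = √(-81263/2) = I*√162526/2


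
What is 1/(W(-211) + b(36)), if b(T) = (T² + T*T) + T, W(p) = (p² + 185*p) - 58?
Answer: 1/8056 ≈ 0.00012413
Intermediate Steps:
W(p) = -58 + p² + 185*p
b(T) = T + 2*T² (b(T) = (T² + T²) + T = 2*T² + T = T + 2*T²)
1/(W(-211) + b(36)) = 1/((-58 + (-211)² + 185*(-211)) + 36*(1 + 2*36)) = 1/((-58 + 44521 - 39035) + 36*(1 + 72)) = 1/(5428 + 36*73) = 1/(5428 + 2628) = 1/8056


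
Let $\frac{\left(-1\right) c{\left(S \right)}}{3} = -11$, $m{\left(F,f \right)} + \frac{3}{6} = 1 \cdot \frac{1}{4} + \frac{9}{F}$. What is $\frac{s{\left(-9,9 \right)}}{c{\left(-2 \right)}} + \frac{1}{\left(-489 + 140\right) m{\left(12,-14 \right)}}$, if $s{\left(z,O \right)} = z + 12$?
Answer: $\frac{327}{3839} \approx 0.085178$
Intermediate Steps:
$m{\left(F,f \right)} = - \frac{1}{4} + \frac{9}{F}$ ($m{\left(F,f \right)} = - \frac{1}{2} + \left(1 \cdot \frac{1}{4} + \frac{9}{F}\right) = - \frac{1}{2} + \left(\frac{1}{4} + \frac{9}{F}\right) = - \frac{1}{4} + \frac{9}{F}$)
$s{\left(z,O \right)} = 12 + z$
$c{\left(S \right)} = 33$ ($c{\left(S \right)} = \left(-3\right) \left(-11\right) = 33$)
$\frac{s{\left(-9,9 \right)}}{c{\left(-2 \right)}} + \frac{1}{\left(-489 + 140\right) m{\left(12,-14 \right)}} = \frac{12 - 9}{33} + \frac{1}{\left(-489 + 140\right) \frac{36 - 12}{4 \cdot 12}} = 3 \cdot \frac{1}{33} + \frac{1}{\left(-349\right) \frac{1}{4} \cdot \frac{1}{12} \left(36 - 12\right)} = \frac{1}{11} - \frac{1}{349 \cdot \frac{1}{4} \cdot \frac{1}{12} \cdot 24} = \frac{1}{11} - \frac{\frac{1}{\frac{1}{2}}}{349} = \frac{1}{11} - \frac{2}{349} = \frac{327}{3839}$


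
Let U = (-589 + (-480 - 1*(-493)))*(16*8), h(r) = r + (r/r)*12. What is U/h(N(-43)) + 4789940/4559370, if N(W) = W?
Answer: 33630171950/14134047 ≈ 2379.4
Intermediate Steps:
h(r) = 12 + r (h(r) = r + 1*12 = r + 12 = 12 + r)
U = -73728 (U = (-589 + (-480 + 493))*128 = (-589 + 13)*128 = -576*128 = -73728)
U/h(N(-43)) + 4789940/4559370 = -73728/(12 - 43) + 4789940/4559370 = -73728/(-31) + 4789940*(1/4559370) = -73728*(-1/31) + 478994/455937 = 73728/31 + 478994/455937 = 33630171950/14134047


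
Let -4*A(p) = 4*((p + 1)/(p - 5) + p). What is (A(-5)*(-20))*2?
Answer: -184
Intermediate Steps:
A(p) = -p - (1 + p)/(-5 + p) (A(p) = -((p + 1)/(p - 5) + p) = -((1 + p)/(-5 + p) + p) = -(p + (1 + p)/(-5 + p)) = -(4*p + 4*(1 + p)/(-5 + p))/4 = -p - (1 + p)/(-5 + p))
(A(-5)*(-20))*2 = (((-1 - 1*(-5)**2 + 4*(-5))/(-5 - 5))*(-20))*2 = (((-1 - 1*25 - 20)/(-10))*(-20))*2 = (-(-1 - 25 - 20)/10*(-20))*2 = (-1/10*(-46)*(-20))*2 = ((23/5)*(-20))*2 = -92*2 = -184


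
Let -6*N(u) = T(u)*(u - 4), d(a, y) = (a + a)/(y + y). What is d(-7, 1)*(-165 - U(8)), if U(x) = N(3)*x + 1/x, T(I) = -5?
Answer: 26621/24 ≈ 1109.2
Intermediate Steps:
d(a, y) = a/y (d(a, y) = (2*a)/((2*y)) = (2*a)*(1/(2*y)) = a/y)
N(u) = -10/3 + 5*u/6 (N(u) = -(-5)*(u - 4)/6 = -(-5)*(-4 + u)/6 = -(20 - 5*u)/6 = -10/3 + 5*u/6)
U(x) = 1/x - 5*x/6 (U(x) = (-10/3 + (⅚)*3)*x + 1/x = (-10/3 + 5/2)*x + 1/x = -5*x/6 + 1/x = 1/x - 5*x/6)
d(-7, 1)*(-165 - U(8)) = (-7/1)*(-165 - (1/8 - ⅚*8)) = (-7*1)*(-165 - (⅛ - 20/3)) = -7*(-165 - 1*(-157/24)) = -7*(-165 + 157/24) = -7*(-3803/24) = 26621/24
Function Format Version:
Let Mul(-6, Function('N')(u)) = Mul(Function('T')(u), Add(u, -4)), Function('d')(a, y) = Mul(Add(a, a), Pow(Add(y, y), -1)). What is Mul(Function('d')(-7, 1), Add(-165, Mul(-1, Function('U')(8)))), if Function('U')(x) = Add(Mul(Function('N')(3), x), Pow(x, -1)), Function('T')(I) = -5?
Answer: Rational(26621, 24) ≈ 1109.2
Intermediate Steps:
Function('d')(a, y) = Mul(a, Pow(y, -1)) (Function('d')(a, y) = Mul(Mul(2, a), Pow(Mul(2, y), -1)) = Mul(Mul(2, a), Mul(Rational(1, 2), Pow(y, -1))) = Mul(a, Pow(y, -1)))
Function('N')(u) = Add(Rational(-10, 3), Mul(Rational(5, 6), u)) (Function('N')(u) = Mul(Rational(-1, 6), Mul(-5, Add(u, -4))) = Mul(Rational(-1, 6), Mul(-5, Add(-4, u))) = Mul(Rational(-1, 6), Add(20, Mul(-5, u))) = Add(Rational(-10, 3), Mul(Rational(5, 6), u)))
Function('U')(x) = Add(Pow(x, -1), Mul(Rational(-5, 6), x)) (Function('U')(x) = Add(Mul(Add(Rational(-10, 3), Mul(Rational(5, 6), 3)), x), Pow(x, -1)) = Add(Mul(Add(Rational(-10, 3), Rational(5, 2)), x), Pow(x, -1)) = Add(Mul(Rational(-5, 6), x), Pow(x, -1)) = Add(Pow(x, -1), Mul(Rational(-5, 6), x)))
Mul(Function('d')(-7, 1), Add(-165, Mul(-1, Function('U')(8)))) = Mul(Mul(-7, Pow(1, -1)), Add(-165, Mul(-1, Add(Pow(8, -1), Mul(Rational(-5, 6), 8))))) = Mul(Mul(-7, 1), Add(-165, Mul(-1, Add(Rational(1, 8), Rational(-20, 3))))) = Mul(-7, Add(-165, Mul(-1, Rational(-157, 24)))) = Mul(-7, Add(-165, Rational(157, 24))) = Mul(-7, Rational(-3803, 24)) = Rational(26621, 24)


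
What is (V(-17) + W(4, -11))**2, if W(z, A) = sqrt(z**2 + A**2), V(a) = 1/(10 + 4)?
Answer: 26853/196 + sqrt(137)/7 ≈ 138.68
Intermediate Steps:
V(a) = 1/14
W(z, A) = sqrt(A**2 + z**2)
(V(-17) + W(4, -11))**2 = (1/14 + sqrt((-11)**2 + 4**2))**2 = (1/14 + sqrt(121 + 16))**2 = (1/14 + sqrt(137))**2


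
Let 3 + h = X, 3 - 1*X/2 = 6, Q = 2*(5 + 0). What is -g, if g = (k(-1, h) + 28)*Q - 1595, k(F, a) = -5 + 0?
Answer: 1365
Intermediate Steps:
Q = 10 (Q = 2*5 = 10)
X = -6 (X = 6 - 2*6 = 6 - 12 = -6)
h = -9 (h = -3 - 6 = -9)
k(F, a) = -5
g = -1365 (g = (-5 + 28)*10 - 1595 = 23*10 - 1595 = 230 - 1595 = -1365)
-g = -1*(-1365) = 1365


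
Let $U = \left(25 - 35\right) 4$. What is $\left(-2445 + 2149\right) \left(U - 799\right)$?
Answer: $248344$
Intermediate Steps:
$U = -40$ ($U = \left(-10\right) 4 = -40$)
$\left(-2445 + 2149\right) \left(U - 799\right) = \left(-2445 + 2149\right) \left(-40 - 799\right) = \left(-296\right) \left(-839\right) = 248344$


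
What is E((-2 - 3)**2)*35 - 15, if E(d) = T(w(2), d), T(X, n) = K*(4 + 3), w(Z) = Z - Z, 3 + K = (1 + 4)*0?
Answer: -750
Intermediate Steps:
K = -3 (K = -3 + (1 + 4)*0 = -3 + 5*0 = -3 + 0 = -3)
w(Z) = 0
T(X, n) = -21 (T(X, n) = -3*(4 + 3) = -3*7 = -21)
E(d) = -21
E((-2 - 3)**2)*35 - 15 = -21*35 - 15 = -735 - 15 = -750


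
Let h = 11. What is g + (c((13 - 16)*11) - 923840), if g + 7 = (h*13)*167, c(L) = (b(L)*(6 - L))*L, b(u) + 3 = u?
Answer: -853634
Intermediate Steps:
b(u) = -3 + u
c(L) = L*(-3 + L)*(6 - L) (c(L) = ((-3 + L)*(6 - L))*L = L*(-3 + L)*(6 - L))
g = 23874 (g = -7 + (11*13)*167 = -7 + 143*167 = -7 + 23881 = 23874)
g + (c((13 - 16)*11) - 923840) = 23874 + (-(13 - 16)*11*(-6 + (13 - 16)*11)*(-3 + (13 - 16)*11) - 923840) = 23874 + (-(-3*11)*(-6 - 3*11)*(-3 - 3*11) - 923840) = 23874 + (-1*(-33)*(-6 - 33)*(-3 - 33) - 923840) = 23874 + (-1*(-33)*(-39)*(-36) - 923840) = 23874 + (46332 - 923840) = 23874 - 877508 = -853634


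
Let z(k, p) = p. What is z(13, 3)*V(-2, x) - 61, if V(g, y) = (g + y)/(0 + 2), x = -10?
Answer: -79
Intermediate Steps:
V(g, y) = g/2 + y/2 (V(g, y) = (g + y)/2 = (g + y)*(½) = g/2 + y/2)
z(13, 3)*V(-2, x) - 61 = 3*((½)*(-2) + (½)*(-10)) - 61 = 3*(-1 - 5) - 61 = 3*(-6) - 61 = -18 - 61 = -79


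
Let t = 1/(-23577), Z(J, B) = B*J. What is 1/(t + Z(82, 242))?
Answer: 23577/467861987 ≈ 5.0393e-5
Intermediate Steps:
t = -1/23577 ≈ -4.2414e-5
1/(t + Z(82, 242)) = 1/(-1/23577 + 242*82) = 1/(-1/23577 + 19844) = 1/(467861987/23577) = 23577/467861987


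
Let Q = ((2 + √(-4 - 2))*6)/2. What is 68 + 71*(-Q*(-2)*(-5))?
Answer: -4192 - 2130*I*√6 ≈ -4192.0 - 5217.4*I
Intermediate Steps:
Q = 6 + 3*I*√6 (Q = ((2 + √(-6))*6)*(½) = ((2 + I*√6)*6)*(½) = (12 + 6*I*√6)*(½) = 6 + 3*I*√6 ≈ 6.0 + 7.3485*I)
68 + 71*(-Q*(-2)*(-5)) = 68 + 71*(-(6 + 3*I*√6)*(-2)*(-5)) = 68 + 71*(-(-12 - 6*I*√6)*(-5)) = 68 + 71*(-(60 + 30*I*√6)) = 68 + 71*(-60 - 30*I*√6) = 68 + (-4260 - 2130*I*√6) = -4192 - 2130*I*√6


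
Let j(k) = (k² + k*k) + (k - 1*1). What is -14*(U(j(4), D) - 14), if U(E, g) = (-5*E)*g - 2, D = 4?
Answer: 10024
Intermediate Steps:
j(k) = -1 + k + 2*k² (j(k) = (k² + k²) + (k - 1) = 2*k² + (-1 + k) = -1 + k + 2*k²)
U(E, g) = -2 - 5*E*g (U(E, g) = -5*E*g - 2 = -2 - 5*E*g)
-14*(U(j(4), D) - 14) = -14*((-2 - 5*(-1 + 4 + 2*4²)*4) - 14) = -14*((-2 - 5*(-1 + 4 + 2*16)*4) - 14) = -14*((-2 - 5*(-1 + 4 + 32)*4) - 14) = -14*((-2 - 5*35*4) - 14) = -14*((-2 - 700) - 14) = -14*(-702 - 14) = -14*(-716) = 10024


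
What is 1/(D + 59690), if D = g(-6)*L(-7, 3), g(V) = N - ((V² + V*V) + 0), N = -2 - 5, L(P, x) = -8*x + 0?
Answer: 1/61586 ≈ 1.6237e-5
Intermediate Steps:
L(P, x) = -8*x
N = -7
g(V) = -7 - 2*V² (g(V) = -7 - ((V² + V*V) + 0) = -7 - ((V² + V²) + 0) = -7 - (2*V² + 0) = -7 - 2*V²)
D = 1896 (D = (-7 - 2*(-6)²)*(-8*3) = (-7 - 2*36)*(-24) = (-7 - 72)*(-24) = -79*(-24) = 1896)
1/(D + 59690) = 1/(1896 + 59690) = 1/61586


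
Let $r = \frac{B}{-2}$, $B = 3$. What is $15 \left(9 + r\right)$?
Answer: $\frac{225}{2} \approx 112.5$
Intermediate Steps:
$r = - \frac{3}{2}$ ($r = \frac{3}{-2} = 3 \left(- \frac{1}{2}\right) = - \frac{3}{2} \approx -1.5$)
$15 \left(9 + r\right) = 15 \left(9 - \frac{3}{2}\right) = 15 \cdot \frac{15}{2} = \frac{225}{2}$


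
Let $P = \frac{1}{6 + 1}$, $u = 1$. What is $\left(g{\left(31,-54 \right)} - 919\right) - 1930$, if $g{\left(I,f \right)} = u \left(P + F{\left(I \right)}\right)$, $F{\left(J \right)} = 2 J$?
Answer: $- \frac{19508}{7} \approx -2786.9$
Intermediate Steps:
$P = \frac{1}{7} \approx 0.14286$
$g{\left(I,f \right)} = \frac{1}{7} + 2 I$ ($g{\left(I,f \right)} = 1 \left(\frac{1}{7} + 2 I\right) = \frac{1}{7} + 2 I$)
$\left(g{\left(31,-54 \right)} - 919\right) - 1930 = \left(\left(\frac{1}{7} + 2 \cdot 31\right) - 919\right) - 1930 = \left(\left(\frac{1}{7} + 62\right) - 919\right) - 1930 = \left(\frac{435}{7} - 919\right) - 1930 = - \frac{5998}{7} - 1930 = - \frac{19508}{7}$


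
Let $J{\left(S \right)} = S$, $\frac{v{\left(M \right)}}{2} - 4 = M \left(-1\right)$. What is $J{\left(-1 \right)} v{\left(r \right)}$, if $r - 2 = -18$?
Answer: $-40$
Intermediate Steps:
$r = -16$ ($r = 2 - 18 = -16$)
$v{\left(M \right)} = 8 - 2 M$ ($v{\left(M \right)} = 8 + 2 M \left(-1\right) = 8 + 2 \left(- M\right) = 8 - 2 M$)
$J{\left(-1 \right)} v{\left(r \right)} = - (8 - -32) = - (8 + 32) = \left(-1\right) 40 = -40$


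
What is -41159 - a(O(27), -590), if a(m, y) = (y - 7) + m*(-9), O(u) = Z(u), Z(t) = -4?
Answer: -40598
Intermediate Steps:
O(u) = -4
a(m, y) = -7 + y - 9*m (a(m, y) = (-7 + y) - 9*m = -7 + y - 9*m)
-41159 - a(O(27), -590) = -41159 - (-7 - 590 - 9*(-4)) = -41159 - (-7 - 590 + 36) = -41159 - 1*(-561) = -41159 + 561 = -40598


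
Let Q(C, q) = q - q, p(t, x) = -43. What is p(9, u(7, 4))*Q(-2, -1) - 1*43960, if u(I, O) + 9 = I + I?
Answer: -43960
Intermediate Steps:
u(I, O) = -9 + 2*I (u(I, O) = -9 + (I + I) = -9 + 2*I)
Q(C, q) = 0
p(9, u(7, 4))*Q(-2, -1) - 1*43960 = -43*0 - 1*43960 = 0 - 43960 = -43960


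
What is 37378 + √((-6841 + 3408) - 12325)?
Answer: 37378 + I*√15758 ≈ 37378.0 + 125.53*I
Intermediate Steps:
37378 + √((-6841 + 3408) - 12325) = 37378 + √(-3433 - 12325) = 37378 + √(-15758) = 37378 + I*√15758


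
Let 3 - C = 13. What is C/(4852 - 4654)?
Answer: -5/99 ≈ -0.050505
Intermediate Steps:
C = -10 (C = 3 - 1*13 = 3 - 13 = -10)
C/(4852 - 4654) = -10/(4852 - 4654) = -10/198 = -10*1/198 = -5/99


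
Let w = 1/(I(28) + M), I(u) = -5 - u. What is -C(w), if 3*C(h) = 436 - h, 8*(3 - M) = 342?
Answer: -126880/873 ≈ -145.34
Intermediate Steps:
M = -159/4 (M = 3 - ⅛*342 = 3 - 171/4 = -159/4 ≈ -39.750)
w = -4/291 (w = 1/((-5 - 1*28) - 159/4) = 1/((-5 - 28) - 159/4) = 1/(-33 - 159/4) = 1/(-291/4) = -4/291 ≈ -0.013746)
C(h) = 436/3 - h/3 (C(h) = (436 - h)/3 = 436/3 - h/3)
-C(w) = -(436/3 - ⅓*(-4/291)) = -(436/3 + 4/873) = -1*126880/873 = -126880/873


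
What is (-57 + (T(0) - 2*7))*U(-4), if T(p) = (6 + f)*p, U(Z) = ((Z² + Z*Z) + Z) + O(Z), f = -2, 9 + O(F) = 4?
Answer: -1633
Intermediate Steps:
O(F) = -5 (O(F) = -9 + 4 = -5)
U(Z) = -5 + Z + 2*Z² (U(Z) = ((Z² + Z*Z) + Z) - 5 = ((Z² + Z²) + Z) - 5 = (2*Z² + Z) - 5 = (Z + 2*Z²) - 5 = -5 + Z + 2*Z²)
T(p) = 4*p (T(p) = (6 - 2)*p = 4*p)
(-57 + (T(0) - 2*7))*U(-4) = (-57 + (4*0 - 2*7))*(-5 - 4 + 2*(-4)²) = (-57 + (0 - 14))*(-5 - 4 + 2*16) = (-57 - 14)*(-5 - 4 + 32) = -71*23 = -1633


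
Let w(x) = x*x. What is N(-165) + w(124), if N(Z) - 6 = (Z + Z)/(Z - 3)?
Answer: 430751/28 ≈ 15384.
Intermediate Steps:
w(x) = x²
N(Z) = 6 + 2*Z/(-3 + Z) (N(Z) = 6 + (Z + Z)/(Z - 3) = 6 + (2*Z)/(-3 + Z) = 6 + 2*Z/(-3 + Z))
N(-165) + w(124) = 2*(-9 + 4*(-165))/(-3 - 165) + 124² = 2*(-9 - 660)/(-168) + 15376 = 2*(-1/168)*(-669) + 15376 = 223/28 + 15376 = 430751/28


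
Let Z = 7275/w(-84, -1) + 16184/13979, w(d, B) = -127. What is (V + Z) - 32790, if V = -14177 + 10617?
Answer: -9233285201/253619 ≈ -36406.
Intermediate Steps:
Z = -14234551/253619 (Z = 7275/(-127) + 16184/13979 = 7275*(-1/127) + 16184*(1/13979) = -7275/127 + 2312/1997 = -14234551/253619 ≈ -56.126)
V = -3560
(V + Z) - 32790 = (-3560 - 14234551/253619) - 32790 = -917118191/253619 - 32790 = -9233285201/253619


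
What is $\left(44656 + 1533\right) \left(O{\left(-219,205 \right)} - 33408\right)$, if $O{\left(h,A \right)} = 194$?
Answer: $-1534121446$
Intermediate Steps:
$\left(44656 + 1533\right) \left(O{\left(-219,205 \right)} - 33408\right) = \left(44656 + 1533\right) \left(194 - 33408\right) = 46189 \left(-33214\right) = -1534121446$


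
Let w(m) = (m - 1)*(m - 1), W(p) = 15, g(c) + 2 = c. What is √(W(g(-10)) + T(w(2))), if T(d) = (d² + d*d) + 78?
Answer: √95 ≈ 9.7468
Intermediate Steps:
g(c) = -2 + c
w(m) = (-1 + m)² (w(m) = (-1 + m)*(-1 + m) = (-1 + m)²)
T(d) = 78 + 2*d² (T(d) = (d² + d²) + 78 = 2*d² + 78 = 78 + 2*d²)
√(W(g(-10)) + T(w(2))) = √(15 + (78 + 2*((-1 + 2)²)²)) = √(15 + (78 + 2*(1²)²)) = √(15 + (78 + 2*1²)) = √(15 + (78 + 2*1)) = √(15 + (78 + 2)) = √(15 + 80) = √95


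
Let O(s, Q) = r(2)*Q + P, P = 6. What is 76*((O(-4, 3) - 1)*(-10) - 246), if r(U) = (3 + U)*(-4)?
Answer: 23104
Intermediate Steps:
r(U) = -12 - 4*U
O(s, Q) = 6 - 20*Q (O(s, Q) = (-12 - 4*2)*Q + 6 = (-12 - 8)*Q + 6 = -20*Q + 6 = 6 - 20*Q)
76*((O(-4, 3) - 1)*(-10) - 246) = 76*(((6 - 20*3) - 1)*(-10) - 246) = 76*(((6 - 60) - 1)*(-10) - 246) = 76*((-54 - 1)*(-10) - 246) = 76*(-55*(-10) - 246) = 76*(550 - 246) = 76*304 = 23104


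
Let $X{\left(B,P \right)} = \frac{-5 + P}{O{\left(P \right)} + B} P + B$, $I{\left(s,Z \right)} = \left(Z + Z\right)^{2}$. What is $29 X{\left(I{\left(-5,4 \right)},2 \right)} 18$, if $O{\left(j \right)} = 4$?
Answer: $\frac{567153}{17} \approx 33362.0$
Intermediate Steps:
$I{\left(s,Z \right)} = 4 Z^{2}$ ($I{\left(s,Z \right)} = \left(2 Z\right)^{2} = 4 Z^{2}$)
$X{\left(B,P \right)} = B + \frac{P \left(-5 + P\right)}{4 + B}$ ($X{\left(B,P \right)} = \frac{-5 + P}{4 + B} P + B = \frac{P \left(-5 + P\right)}{4 + B} + B = B + \frac{P \left(-5 + P\right)}{4 + B}$)
$29 X{\left(I{\left(-5,4 \right)},2 \right)} 18 = 29 \frac{\left(4 \cdot 4^{2}\right)^{2} + 2^{2} - 10 + 4 \cdot 4 \cdot 4^{2}}{4 + 4 \cdot 4^{2}} \cdot 18 = 29 \frac{\left(4 \cdot 16\right)^{2} + 4 - 10 + 4 \cdot 4 \cdot 16}{4 + 4 \cdot 16} \cdot 18 = 29 \frac{64^{2} + 4 - 10 + 4 \cdot 64}{4 + 64} \cdot 18 = 29 \frac{4096 + 4 - 10 + 256}{68} \cdot 18 = 29 \cdot \frac{1}{68} \cdot 4346 \cdot 18 = 29 \cdot \frac{2173}{34} \cdot 18 = \frac{63017}{34} \cdot 18 = \frac{567153}{17}$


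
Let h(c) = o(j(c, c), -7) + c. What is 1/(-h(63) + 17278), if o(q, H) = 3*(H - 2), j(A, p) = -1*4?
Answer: 1/17242 ≈ 5.7998e-5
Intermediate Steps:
j(A, p) = -4
o(q, H) = -6 + 3*H (o(q, H) = 3*(-2 + H) = -6 + 3*H)
h(c) = -27 + c (h(c) = (-6 + 3*(-7)) + c = (-6 - 21) + c = -27 + c)
1/(-h(63) + 17278) = 1/(-(-27 + 63) + 17278) = 1/(-1*36 + 17278) = 1/(-36 + 17278) = 1/17242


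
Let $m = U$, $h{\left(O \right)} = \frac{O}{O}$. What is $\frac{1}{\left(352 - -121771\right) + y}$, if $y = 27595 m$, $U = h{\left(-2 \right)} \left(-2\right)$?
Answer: $\frac{1}{66933} \approx 1.494 \cdot 10^{-5}$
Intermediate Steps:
$h{\left(O \right)} = 1$
$U = -2$ ($U = 1 \left(-2\right) = -2$)
$m = -2$
$y = -55190$ ($y = 27595 \left(-2\right) = -55190$)
$\frac{1}{\left(352 - -121771\right) + y} = \frac{1}{\left(352 - -121771\right) - 55190} = \frac{1}{\left(352 + 121771\right) - 55190} = \frac{1}{122123 - 55190} = \frac{1}{66933}$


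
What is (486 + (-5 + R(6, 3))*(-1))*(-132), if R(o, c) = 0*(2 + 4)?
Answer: -64812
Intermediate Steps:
R(o, c) = 0 (R(o, c) = 0*6 = 0)
(486 + (-5 + R(6, 3))*(-1))*(-132) = (486 + (-5 + 0)*(-1))*(-132) = (486 - 5*(-1))*(-132) = (486 + 5)*(-132) = 491*(-132) = -64812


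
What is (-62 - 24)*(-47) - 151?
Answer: 3891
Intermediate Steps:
(-62 - 24)*(-47) - 151 = -86*(-47) - 151 = 4042 - 151 = 3891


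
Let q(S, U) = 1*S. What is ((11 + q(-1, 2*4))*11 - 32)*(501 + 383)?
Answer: 68952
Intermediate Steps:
q(S, U) = S
((11 + q(-1, 2*4))*11 - 32)*(501 + 383) = ((11 - 1)*11 - 32)*(501 + 383) = (10*11 - 32)*884 = (110 - 32)*884 = 78*884 = 68952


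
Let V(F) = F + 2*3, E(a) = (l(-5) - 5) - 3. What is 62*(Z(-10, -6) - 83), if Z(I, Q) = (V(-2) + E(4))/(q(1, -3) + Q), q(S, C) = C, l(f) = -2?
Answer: -15314/3 ≈ -5104.7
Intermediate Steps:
E(a) = -10 (E(a) = (-2 - 5) - 3 = -7 - 3 = -10)
V(F) = 6 + F (V(F) = F + 6 = 6 + F)
Z(I, Q) = -6/(-3 + Q) (Z(I, Q) = ((6 - 2) - 10)/(-3 + Q) = (4 - 10)/(-3 + Q) = -6/(-3 + Q))
62*(Z(-10, -6) - 83) = 62*(-6/(-3 - 6) - 83) = 62*(-6/(-9) - 83) = 62*(-6*(-⅑) - 83) = 62*(⅔ - 83) = 62*(-247/3) = -15314/3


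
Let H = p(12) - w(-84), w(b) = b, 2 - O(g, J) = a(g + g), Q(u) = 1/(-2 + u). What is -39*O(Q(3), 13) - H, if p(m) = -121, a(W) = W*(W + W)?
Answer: 271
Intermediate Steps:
a(W) = 2*W² (a(W) = W*(2*W) = 2*W²)
O(g, J) = 2 - 8*g² (O(g, J) = 2 - 2*(g + g)² = 2 - 2*(2*g)² = 2 - 2*4*g² = 2 - 8*g²)
H = -37 (H = -121 - 1*(-84) = -121 + 84 = -37)
-39*O(Q(3), 13) - H = -39*(2 - 8/(-2 + 3)²) - 1*(-37) = -39*(2 - 8*(1/1)²) + 37 = -39*(2 - 8*1²) + 37 = -39*(2 - 8*1) + 37 = -39*(2 - 8) + 37 = -39*(-6) + 37 = 234 + 37 = 271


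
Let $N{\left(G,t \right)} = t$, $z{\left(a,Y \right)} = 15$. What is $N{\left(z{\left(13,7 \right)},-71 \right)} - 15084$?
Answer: $-15155$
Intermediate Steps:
$N{\left(z{\left(13,7 \right)},-71 \right)} - 15084 = -71 - 15084 = -15155$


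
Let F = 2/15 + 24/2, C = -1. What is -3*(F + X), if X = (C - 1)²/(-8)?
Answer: -349/10 ≈ -34.900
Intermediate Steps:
F = 182/15 (F = 2*(1/15) + 24*(½) = 2/15 + 12 = 182/15 ≈ 12.133)
X = -½ (X = (-1 - 1)²/(-8) = (-2)²*(-⅛) = 4*(-⅛) = -½ ≈ -0.50000)
-3*(F + X) = -3*(182/15 - ½) = -3*349/30 = -349/10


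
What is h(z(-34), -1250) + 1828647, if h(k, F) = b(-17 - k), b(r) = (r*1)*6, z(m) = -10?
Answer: 1828605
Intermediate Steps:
b(r) = 6*r (b(r) = r*6 = 6*r)
h(k, F) = -102 - 6*k (h(k, F) = 6*(-17 - k) = -102 - 6*k)
h(z(-34), -1250) + 1828647 = (-102 - 6*(-10)) + 1828647 = (-102 + 60) + 1828647 = -42 + 1828647 = 1828605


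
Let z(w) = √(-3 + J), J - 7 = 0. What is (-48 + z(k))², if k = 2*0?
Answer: 2116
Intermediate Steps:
k = 0
J = 7 (J = 7 + 0 = 7)
z(w) = 2 (z(w) = √(-3 + 7) = √4 = 2)
(-48 + z(k))² = (-48 + 2)² = (-46)² = 2116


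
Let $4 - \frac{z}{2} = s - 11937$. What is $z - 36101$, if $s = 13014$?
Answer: $-38247$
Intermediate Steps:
$z = -2146$ ($z = 8 - 2 \left(13014 - 11937\right) = 8 - 2154 = -2146$)
$z - 36101 = -2146 - 36101 = -38247$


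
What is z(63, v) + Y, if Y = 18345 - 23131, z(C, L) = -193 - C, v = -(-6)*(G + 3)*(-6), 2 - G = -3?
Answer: -5042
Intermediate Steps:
G = 5 (G = 2 - 1*(-3) = 2 + 3 = 5)
v = -288 (v = -(-6)*(5 + 3)*(-6) = -(-6)*8*(-6) = -2*(-24)*(-6) = 48*(-6) = -288)
Y = -4786
z(63, v) + Y = (-193 - 1*63) - 4786 = (-193 - 63) - 4786 = -256 - 4786 = -5042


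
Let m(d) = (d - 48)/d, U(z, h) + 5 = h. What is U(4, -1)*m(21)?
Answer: 54/7 ≈ 7.7143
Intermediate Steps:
U(z, h) = -5 + h
m(d) = (-48 + d)/d
U(4, -1)*m(21) = (-5 - 1)*((-48 + 21)/21) = -2*(-27)/7 = -6*(-9/7) = 54/7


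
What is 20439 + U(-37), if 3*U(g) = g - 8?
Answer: 20424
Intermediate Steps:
U(g) = -8/3 + g/3 (U(g) = (g - 8)/3 = (-8 + g)/3 = -8/3 + g/3)
20439 + U(-37) = 20439 + (-8/3 + (⅓)*(-37)) = 20439 + (-8/3 - 37/3) = 20439 - 15 = 20424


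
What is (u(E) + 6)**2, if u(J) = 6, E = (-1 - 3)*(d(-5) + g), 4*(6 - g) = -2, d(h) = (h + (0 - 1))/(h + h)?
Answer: 144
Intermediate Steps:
d(h) = (-1 + h)/(2*h) (d(h) = (h - 1)/((2*h)) = (-1 + h)*(1/(2*h)) = (-1 + h)/(2*h))
g = 13/2 (g = 6 - 1/4*(-2) = 6 + 1/2 = 13/2 ≈ 6.5000)
E = -142/5 (E = (-1 - 3)*((1/2)*(-1 - 5)/(-5) + 13/2) = -4*((1/2)*(-1/5)*(-6) + 13/2) = -4*(3/5 + 13/2) = -4*71/10 = -142/5 ≈ -28.400)
(u(E) + 6)**2 = (6 + 6)**2 = 12**2 = 144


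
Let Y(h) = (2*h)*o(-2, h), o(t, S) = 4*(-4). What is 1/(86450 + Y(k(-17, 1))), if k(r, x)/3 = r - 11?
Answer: 1/89138 ≈ 1.1219e-5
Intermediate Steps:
o(t, S) = -16
k(r, x) = -33 + 3*r (k(r, x) = 3*(r - 11) = 3*(-11 + r) = -33 + 3*r)
Y(h) = -32*h (Y(h) = (2*h)*(-16) = -32*h)
1/(86450 + Y(k(-17, 1))) = 1/(86450 - 32*(-33 + 3*(-17))) = 1/(86450 - 32*(-33 - 51)) = 1/(86450 - 32*(-84)) = 1/(86450 + 2688) = 1/89138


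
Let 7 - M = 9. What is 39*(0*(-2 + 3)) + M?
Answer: -2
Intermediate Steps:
M = -2 (M = 7 - 1*9 = 7 - 9 = -2)
39*(0*(-2 + 3)) + M = 39*(0*(-2 + 3)) - 2 = 39*(0*1) - 2 = 39*0 - 2 = 0 - 2 = -2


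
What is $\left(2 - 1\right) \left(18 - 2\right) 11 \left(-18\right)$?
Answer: $-3168$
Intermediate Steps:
$\left(2 - 1\right) \left(18 - 2\right) 11 \left(-18\right) = 1 \cdot 16 \cdot 11 \left(-18\right) = 16 \cdot 11 \left(-18\right) = 176 \left(-18\right) = -3168$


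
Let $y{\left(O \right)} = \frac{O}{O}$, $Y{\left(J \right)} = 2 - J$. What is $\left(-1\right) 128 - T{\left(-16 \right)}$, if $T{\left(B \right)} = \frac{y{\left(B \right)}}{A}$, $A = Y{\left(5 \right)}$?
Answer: $- \frac{383}{3} \approx -127.67$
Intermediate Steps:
$y{\left(O \right)} = 1$
$A = -3$ ($A = 2 - 5 = -3$)
$T{\left(B \right)} = - \frac{1}{3}$ ($T{\left(B \right)} = 1 \frac{1}{-3} = 1 \left(- \frac{1}{3}\right) = - \frac{1}{3}$)
$\left(-1\right) 128 - T{\left(-16 \right)} = \left(-1\right) 128 - - \frac{1}{3} = -128 + \frac{1}{3} = - \frac{383}{3}$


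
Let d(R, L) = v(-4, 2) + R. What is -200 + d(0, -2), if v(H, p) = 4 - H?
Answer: -192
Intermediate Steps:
d(R, L) = 8 + R (d(R, L) = (4 - 1*(-4)) + R = (4 + 4) + R = 8 + R)
-200 + d(0, -2) = -200 + (8 + 0) = -200 + 8 = -192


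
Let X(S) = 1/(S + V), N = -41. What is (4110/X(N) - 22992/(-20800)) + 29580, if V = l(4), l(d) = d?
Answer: -159235563/1300 ≈ -1.2249e+5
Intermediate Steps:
V = 4
X(S) = 1/(4 + S) (X(S) = 1/(S + 4) = 1/(4 + S))
(4110/X(N) - 22992/(-20800)) + 29580 = (4110/(1/(4 - 41)) - 22992/(-20800)) + 29580 = (4110/(1/(-37)) - 22992*(-1/20800)) + 29580 = (4110/(-1/37) + 1437/1300) + 29580 = (4110*(-37) + 1437/1300) + 29580 = (-152070 + 1437/1300) + 29580 = -197689563/1300 + 29580 = -159235563/1300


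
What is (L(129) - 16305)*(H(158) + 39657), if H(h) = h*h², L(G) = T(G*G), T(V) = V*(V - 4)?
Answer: 1102922025767628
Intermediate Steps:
T(V) = V*(-4 + V)
L(G) = G²*(-4 + G²) (L(G) = (G*G)*(-4 + G*G) = G²*(-4 + G²))
H(h) = h³
(L(129) - 16305)*(H(158) + 39657) = (129²*(-4 + 129²) - 16305)*(158³ + 39657) = (16641*(-4 + 16641) - 16305)*(3944312 + 39657) = (16641*16637 - 16305)*3983969 = (276856317 - 16305)*3983969 = 276840012*3983969 = 1102922025767628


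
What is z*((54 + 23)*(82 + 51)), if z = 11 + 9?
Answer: 204820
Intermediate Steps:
z = 20
z*((54 + 23)*(82 + 51)) = 20*((54 + 23)*(82 + 51)) = 20*(77*133) = 20*10241 = 204820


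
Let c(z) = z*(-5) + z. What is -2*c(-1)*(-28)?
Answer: 224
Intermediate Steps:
c(z) = -4*z (c(z) = -5*z + z = -4*z)
-2*c(-1)*(-28) = -(-8)*(-1)*(-28) = -2*4*(-28) = -8*(-28) = 224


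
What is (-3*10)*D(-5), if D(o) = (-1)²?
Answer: -30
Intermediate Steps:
D(o) = 1
(-3*10)*D(-5) = -3*10*1 = -30*1 = -30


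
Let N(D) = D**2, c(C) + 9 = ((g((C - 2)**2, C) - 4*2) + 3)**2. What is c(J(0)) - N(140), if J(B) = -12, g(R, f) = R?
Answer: 16872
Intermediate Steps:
c(C) = -9 + (-5 + (-2 + C)**2)**2 (c(C) = -9 + (((C - 2)**2 - 4*2) + 3)**2 = -9 + (((-2 + C)**2 - 8) + 3)**2 = -9 + ((-8 + (-2 + C)**2) + 3)**2 = -9 + (-5 + (-2 + C)**2)**2)
c(J(0)) - N(140) = (-9 + (-5 + (-2 - 12)**2)**2) - 1*140**2 = (-9 + (-5 + (-14)**2)**2) - 1*19600 = (-9 + (-5 + 196)**2) - 19600 = (-9 + 191**2) - 19600 = (-9 + 36481) - 19600 = 36472 - 19600 = 16872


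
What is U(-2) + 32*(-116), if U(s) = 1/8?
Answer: -29695/8 ≈ -3711.9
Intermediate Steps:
U(s) = ⅛
U(-2) + 32*(-116) = ⅛ + 32*(-116) = ⅛ - 3712 = -29695/8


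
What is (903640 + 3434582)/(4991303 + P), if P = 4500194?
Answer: 4338222/9491497 ≈ 0.45706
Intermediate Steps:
(903640 + 3434582)/(4991303 + P) = (903640 + 3434582)/(4991303 + 4500194) = 4338222/9491497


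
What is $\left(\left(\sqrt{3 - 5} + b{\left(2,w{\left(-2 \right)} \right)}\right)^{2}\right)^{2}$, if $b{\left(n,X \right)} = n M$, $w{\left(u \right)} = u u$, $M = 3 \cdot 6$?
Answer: $\left(36 + i \sqrt{2}\right)^{4} \approx 1.6641 \cdot 10^{6} + 2.6352 \cdot 10^{5} i$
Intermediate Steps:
$M = 18$
$w{\left(u \right)} = u^{2}$
$b{\left(n,X \right)} = 18 n$ ($b{\left(n,X \right)} = n 18 = 18 n$)
$\left(\left(\sqrt{3 - 5} + b{\left(2,w{\left(-2 \right)} \right)}\right)^{2}\right)^{2} = \left(\left(\sqrt{3 - 5} + 18 \cdot 2\right)^{2}\right)^{2} = \left(\left(\sqrt{-2} + 36\right)^{2}\right)^{2} = \left(\left(i \sqrt{2} + 36\right)^{2}\right)^{2} = \left(\left(36 + i \sqrt{2}\right)^{2}\right)^{2} = \left(36 + i \sqrt{2}\right)^{4}$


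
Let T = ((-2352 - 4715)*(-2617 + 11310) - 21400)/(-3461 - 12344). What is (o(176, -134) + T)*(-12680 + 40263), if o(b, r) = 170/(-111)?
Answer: 188082943601953/1754355 ≈ 1.0721e+8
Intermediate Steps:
o(b, r) = -170/111 (o(b, r) = 170*(-1/111) = -170/111)
T = 61454831/15805 (T = (-7067*8693 - 21400)/(-15805) = (-61433431 - 21400)*(-1/15805) = -61454831*(-1/15805) = 61454831/15805 ≈ 3888.3)
(o(176, -134) + T)*(-12680 + 40263) = (-170/111 + 61454831/15805)*(-12680 + 40263) = (6818799391/1754355)*27583 = 188082943601953/1754355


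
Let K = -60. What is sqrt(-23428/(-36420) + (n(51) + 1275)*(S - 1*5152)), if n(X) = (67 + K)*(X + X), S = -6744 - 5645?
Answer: 2*I*sqrt(723084467511810)/9105 ≈ 5906.7*I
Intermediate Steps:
S = -12389
n(X) = 14*X (n(X) = (67 - 60)*(X + X) = 7*(2*X) = 14*X)
sqrt(-23428/(-36420) + (n(51) + 1275)*(S - 1*5152)) = sqrt(-23428/(-36420) + (14*51 + 1275)*(-12389 - 1*5152)) = sqrt(-23428*(-1/36420) + (714 + 1275)*(-12389 - 5152)) = sqrt(5857/9105 + 1989*(-17541)) = sqrt(5857/9105 - 34889049) = sqrt(-317664785288/9105) = 2*I*sqrt(723084467511810)/9105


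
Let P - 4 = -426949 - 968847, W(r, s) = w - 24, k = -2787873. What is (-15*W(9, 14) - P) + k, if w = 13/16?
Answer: -22267731/16 ≈ -1.3917e+6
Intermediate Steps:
w = 13/16 (w = 13*(1/16) = 13/16 ≈ 0.81250)
W(r, s) = -371/16 (W(r, s) = 13/16 - 24 = -371/16)
P = -1395792 (P = 4 + (-426949 - 968847) = 4 - 1395796 = -1395792)
(-15*W(9, 14) - P) + k = (-15*(-371/16) - 1*(-1395792)) - 2787873 = (5565/16 + 1395792) - 2787873 = 22338237/16 - 2787873 = -22267731/16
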